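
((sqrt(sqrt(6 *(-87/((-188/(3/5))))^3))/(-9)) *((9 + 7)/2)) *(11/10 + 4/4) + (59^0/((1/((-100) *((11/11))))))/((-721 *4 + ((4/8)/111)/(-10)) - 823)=-7 *174^(3/4) *235^(1/4)/1175 + 222000/8229541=-1.09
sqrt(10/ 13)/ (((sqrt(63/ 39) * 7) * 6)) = 0.02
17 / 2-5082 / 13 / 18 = -1031 / 78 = -13.22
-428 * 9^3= -312012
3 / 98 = 0.03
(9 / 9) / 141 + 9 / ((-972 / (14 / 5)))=-239 / 12690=-0.02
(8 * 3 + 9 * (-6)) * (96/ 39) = -960/ 13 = -73.85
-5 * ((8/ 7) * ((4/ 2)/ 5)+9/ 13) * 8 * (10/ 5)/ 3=-8368/ 273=-30.65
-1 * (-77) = 77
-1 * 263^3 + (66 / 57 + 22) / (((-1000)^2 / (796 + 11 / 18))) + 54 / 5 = -155536779352271 / 8550000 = -18191436.18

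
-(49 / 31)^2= -2401 / 961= -2.50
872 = 872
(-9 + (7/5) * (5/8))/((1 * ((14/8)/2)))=-65/7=-9.29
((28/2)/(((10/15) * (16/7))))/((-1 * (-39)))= 49/208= 0.24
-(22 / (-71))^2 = -484 / 5041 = -0.10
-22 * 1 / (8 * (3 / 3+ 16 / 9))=-99 / 100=-0.99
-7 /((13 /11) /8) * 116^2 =-8288896 /13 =-637607.38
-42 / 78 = -7 / 13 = -0.54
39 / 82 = 0.48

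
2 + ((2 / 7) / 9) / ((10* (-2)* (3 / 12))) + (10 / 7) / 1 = 154 / 45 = 3.42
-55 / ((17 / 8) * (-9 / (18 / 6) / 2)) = 880 / 51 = 17.25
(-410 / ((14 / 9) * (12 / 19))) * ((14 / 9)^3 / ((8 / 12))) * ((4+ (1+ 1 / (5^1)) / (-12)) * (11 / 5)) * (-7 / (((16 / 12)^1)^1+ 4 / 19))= 65997659 / 720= 91663.42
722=722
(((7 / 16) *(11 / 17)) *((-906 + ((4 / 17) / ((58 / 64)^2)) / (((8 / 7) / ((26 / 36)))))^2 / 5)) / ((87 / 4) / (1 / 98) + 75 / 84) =21.79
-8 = -8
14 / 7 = 2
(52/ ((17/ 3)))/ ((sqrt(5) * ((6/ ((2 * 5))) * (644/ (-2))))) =-26 * sqrt(5)/ 2737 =-0.02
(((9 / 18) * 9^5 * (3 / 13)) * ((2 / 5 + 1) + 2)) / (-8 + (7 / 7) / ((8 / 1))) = -1338444 / 455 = -2941.64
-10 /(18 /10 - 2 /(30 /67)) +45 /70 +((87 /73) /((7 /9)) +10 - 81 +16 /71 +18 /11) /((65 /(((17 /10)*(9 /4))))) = 215052459 /518818300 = 0.41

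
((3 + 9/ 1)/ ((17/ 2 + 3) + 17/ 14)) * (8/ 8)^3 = 84/ 89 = 0.94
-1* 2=-2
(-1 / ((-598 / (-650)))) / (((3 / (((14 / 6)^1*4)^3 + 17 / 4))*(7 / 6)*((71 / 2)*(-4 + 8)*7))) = -2206675 / 8641836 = -0.26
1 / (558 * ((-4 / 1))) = -1 / 2232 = -0.00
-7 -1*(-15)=8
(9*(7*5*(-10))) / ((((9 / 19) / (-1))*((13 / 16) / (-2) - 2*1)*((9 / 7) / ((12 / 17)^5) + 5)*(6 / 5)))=-4902912000 / 26262907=-186.69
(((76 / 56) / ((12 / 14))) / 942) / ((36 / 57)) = 361 / 135648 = 0.00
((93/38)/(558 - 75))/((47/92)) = 62/6251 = 0.01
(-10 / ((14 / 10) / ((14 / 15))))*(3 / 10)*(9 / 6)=-3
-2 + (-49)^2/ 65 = 2271/ 65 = 34.94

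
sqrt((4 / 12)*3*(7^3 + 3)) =sqrt(346) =18.60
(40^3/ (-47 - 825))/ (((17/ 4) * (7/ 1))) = -32000/ 12971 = -2.47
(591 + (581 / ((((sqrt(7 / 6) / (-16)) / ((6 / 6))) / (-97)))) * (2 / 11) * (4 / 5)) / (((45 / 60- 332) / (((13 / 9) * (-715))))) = 1464892 / 795 + 696636928 * sqrt(42) / 11925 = 380435.78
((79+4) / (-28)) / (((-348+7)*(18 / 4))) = 83 / 42966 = 0.00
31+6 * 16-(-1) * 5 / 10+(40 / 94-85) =4035 / 94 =42.93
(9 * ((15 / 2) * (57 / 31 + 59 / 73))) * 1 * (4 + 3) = 1250.67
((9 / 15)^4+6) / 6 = 1277 / 1250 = 1.02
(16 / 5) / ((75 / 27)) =144 / 125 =1.15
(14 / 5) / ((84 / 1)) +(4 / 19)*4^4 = 30739 / 570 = 53.93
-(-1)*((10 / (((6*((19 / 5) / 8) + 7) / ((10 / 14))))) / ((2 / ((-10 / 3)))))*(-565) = 2825000 / 4137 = 682.86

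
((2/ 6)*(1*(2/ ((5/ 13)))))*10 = 52/ 3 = 17.33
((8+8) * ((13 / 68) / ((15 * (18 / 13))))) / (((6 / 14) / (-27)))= -2366 / 255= -9.28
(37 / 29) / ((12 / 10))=185 / 174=1.06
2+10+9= 21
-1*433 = -433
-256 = -256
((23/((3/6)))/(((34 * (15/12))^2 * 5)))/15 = 184/541875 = 0.00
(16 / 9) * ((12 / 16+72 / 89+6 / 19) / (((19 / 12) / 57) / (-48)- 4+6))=1.67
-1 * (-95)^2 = -9025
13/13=1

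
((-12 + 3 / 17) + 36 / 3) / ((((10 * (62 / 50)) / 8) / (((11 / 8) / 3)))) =55 / 1054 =0.05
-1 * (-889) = 889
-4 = -4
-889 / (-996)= 889 / 996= 0.89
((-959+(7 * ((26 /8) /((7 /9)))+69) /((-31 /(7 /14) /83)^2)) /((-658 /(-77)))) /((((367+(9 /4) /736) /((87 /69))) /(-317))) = 4869358425844 /48801001319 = 99.78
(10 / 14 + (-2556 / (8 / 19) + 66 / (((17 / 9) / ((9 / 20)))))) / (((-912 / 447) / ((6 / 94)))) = 189.40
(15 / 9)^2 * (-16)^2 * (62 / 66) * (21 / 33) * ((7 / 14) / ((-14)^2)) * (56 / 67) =198400 / 218889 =0.91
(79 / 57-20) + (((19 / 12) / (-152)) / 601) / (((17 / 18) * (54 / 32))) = -32520730 / 1747107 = -18.61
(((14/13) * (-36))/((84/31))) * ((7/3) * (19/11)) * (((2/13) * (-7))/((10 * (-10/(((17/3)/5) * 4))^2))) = 66726632/52284375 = 1.28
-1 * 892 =-892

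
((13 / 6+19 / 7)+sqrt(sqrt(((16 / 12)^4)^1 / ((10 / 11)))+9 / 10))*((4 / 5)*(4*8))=64*sqrt(810+160*sqrt(110)) / 75+2624 / 21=167.52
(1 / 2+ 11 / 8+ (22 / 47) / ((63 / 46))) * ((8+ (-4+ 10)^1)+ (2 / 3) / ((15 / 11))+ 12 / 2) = 24207571 / 532980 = 45.42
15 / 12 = 5 / 4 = 1.25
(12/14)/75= 2/175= 0.01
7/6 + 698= 4195/6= 699.17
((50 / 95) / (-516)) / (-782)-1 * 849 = -3254526031 / 3833364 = -849.00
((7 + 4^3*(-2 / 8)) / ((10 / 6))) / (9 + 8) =-27 / 85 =-0.32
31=31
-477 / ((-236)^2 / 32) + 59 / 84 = 125243 / 292404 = 0.43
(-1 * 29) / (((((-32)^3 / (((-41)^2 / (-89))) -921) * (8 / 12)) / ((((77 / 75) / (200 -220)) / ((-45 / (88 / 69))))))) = -41290403 / 531013606875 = -0.00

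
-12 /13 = -0.92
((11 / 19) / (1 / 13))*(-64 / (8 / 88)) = -100672 / 19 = -5298.53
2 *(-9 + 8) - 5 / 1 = -7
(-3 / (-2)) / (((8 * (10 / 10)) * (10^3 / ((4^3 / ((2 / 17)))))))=51 / 500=0.10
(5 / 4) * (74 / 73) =185 / 146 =1.27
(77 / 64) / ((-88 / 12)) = -21 / 128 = -0.16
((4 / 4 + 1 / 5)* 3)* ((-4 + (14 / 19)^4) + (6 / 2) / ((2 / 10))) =40.66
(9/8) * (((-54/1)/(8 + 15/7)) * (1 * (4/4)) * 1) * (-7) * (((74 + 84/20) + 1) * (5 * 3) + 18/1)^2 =4329492363/71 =60978765.68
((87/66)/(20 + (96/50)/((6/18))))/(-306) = -725/4335408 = -0.00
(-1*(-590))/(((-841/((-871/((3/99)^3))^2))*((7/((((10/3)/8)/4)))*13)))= -786798167528.21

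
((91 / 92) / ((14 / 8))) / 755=0.00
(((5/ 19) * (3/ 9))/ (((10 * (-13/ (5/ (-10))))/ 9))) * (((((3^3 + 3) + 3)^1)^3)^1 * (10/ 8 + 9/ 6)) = 1185921/ 3952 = 300.08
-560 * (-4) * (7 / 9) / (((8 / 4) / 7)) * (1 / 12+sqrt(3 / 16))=13720 / 27+13720 * sqrt(3) / 9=3148.56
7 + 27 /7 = 76 /7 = 10.86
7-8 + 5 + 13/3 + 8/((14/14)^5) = 49/3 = 16.33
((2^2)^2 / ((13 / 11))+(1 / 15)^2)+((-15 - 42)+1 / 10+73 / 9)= -206189 / 5850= -35.25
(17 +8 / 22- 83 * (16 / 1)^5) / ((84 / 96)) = -7658797576 / 77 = -99464903.58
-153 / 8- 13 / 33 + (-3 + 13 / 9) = -16691 / 792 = -21.07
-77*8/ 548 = -154/ 137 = -1.12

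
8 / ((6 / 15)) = 20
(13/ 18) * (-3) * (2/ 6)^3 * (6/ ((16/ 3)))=-13/ 144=-0.09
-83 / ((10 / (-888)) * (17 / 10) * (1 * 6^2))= 6142 / 51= 120.43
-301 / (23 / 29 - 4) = 8729 / 93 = 93.86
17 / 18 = 0.94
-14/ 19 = -0.74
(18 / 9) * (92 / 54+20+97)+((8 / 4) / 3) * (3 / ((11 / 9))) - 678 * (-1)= 272362 / 297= 917.04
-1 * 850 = -850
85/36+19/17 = 2129/612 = 3.48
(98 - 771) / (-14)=673 / 14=48.07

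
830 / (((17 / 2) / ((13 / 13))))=1660 / 17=97.65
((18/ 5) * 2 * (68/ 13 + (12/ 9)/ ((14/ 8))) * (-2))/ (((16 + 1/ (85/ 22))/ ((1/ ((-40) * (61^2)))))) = 41718/ 1169901005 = 0.00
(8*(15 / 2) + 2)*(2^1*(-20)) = -2480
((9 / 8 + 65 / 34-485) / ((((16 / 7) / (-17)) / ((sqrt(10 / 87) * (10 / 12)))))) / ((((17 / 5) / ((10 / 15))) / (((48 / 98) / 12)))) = 182075 * sqrt(870) / 662592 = 8.11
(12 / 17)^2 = 144 / 289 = 0.50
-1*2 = -2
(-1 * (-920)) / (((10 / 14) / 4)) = 5152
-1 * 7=-7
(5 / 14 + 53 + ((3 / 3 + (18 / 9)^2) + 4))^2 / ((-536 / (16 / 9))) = -12.90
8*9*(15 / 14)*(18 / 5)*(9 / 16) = 2187 / 14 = 156.21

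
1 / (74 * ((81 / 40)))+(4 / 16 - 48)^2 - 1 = 109285925 / 47952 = 2279.07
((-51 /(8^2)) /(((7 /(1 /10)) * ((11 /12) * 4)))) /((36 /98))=-119 /14080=-0.01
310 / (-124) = -5 / 2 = -2.50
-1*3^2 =-9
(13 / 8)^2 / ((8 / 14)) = 1183 / 256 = 4.62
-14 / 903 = -2 / 129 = -0.02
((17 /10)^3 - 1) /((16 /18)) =35217 /8000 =4.40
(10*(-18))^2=32400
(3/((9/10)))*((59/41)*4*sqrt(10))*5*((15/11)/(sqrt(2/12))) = 118000*sqrt(15)/451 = 1013.33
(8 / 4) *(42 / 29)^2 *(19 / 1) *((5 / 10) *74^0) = 33516 / 841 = 39.85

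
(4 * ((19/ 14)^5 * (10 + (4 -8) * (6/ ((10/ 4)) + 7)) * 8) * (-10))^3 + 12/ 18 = 957530277015780397089008558/ 14242684529829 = 67229620582439.22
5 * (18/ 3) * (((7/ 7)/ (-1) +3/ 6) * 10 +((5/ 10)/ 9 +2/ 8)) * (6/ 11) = -845/ 11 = -76.82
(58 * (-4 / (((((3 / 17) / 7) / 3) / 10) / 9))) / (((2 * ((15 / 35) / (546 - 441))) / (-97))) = 29524685400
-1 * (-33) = 33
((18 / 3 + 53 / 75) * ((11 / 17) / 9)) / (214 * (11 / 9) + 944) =5533 / 13833750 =0.00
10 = 10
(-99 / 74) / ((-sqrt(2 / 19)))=99 * sqrt(38) / 148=4.12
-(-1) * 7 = 7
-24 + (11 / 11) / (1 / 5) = -19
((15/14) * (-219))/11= -3285/154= -21.33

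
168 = 168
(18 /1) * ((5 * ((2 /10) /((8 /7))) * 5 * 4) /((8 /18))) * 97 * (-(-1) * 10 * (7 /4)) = 9624825 /8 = 1203103.12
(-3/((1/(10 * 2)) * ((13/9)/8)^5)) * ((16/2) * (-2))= 1857520926720/371293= 5002843.92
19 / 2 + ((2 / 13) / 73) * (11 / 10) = 90177 / 9490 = 9.50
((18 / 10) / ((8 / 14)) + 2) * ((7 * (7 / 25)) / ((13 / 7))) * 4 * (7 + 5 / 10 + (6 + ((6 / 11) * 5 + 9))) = 3921519 / 7150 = 548.46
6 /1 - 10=-4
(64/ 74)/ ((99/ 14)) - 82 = -299918/ 3663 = -81.88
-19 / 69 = -0.28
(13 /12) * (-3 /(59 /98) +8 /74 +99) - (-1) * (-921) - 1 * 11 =-21743497 /26196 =-830.03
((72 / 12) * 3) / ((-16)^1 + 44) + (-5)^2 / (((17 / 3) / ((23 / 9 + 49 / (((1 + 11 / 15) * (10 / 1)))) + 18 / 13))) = 566159 / 18564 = 30.50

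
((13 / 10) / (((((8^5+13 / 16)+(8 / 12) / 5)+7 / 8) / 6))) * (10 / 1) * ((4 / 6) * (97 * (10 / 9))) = 4035200 / 23594271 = 0.17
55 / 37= 1.49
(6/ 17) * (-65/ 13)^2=150/ 17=8.82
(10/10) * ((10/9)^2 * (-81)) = -100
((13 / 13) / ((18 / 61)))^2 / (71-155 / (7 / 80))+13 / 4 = 3126953 / 964143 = 3.24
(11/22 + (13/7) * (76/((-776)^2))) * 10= 2635755/526904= 5.00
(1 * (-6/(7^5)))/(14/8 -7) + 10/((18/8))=4706032/1058841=4.44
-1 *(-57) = 57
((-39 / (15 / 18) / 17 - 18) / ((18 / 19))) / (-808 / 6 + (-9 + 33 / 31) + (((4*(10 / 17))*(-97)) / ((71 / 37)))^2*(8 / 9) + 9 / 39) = -578752461378 / 328463268714655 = -0.00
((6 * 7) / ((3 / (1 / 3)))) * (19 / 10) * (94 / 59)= 12502 / 885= 14.13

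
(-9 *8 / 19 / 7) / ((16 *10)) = -9 / 2660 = -0.00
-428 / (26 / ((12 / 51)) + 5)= -856 / 231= -3.71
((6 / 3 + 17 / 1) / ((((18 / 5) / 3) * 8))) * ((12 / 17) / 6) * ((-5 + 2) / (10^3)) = -19 / 27200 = -0.00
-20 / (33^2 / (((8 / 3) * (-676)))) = 108160 / 3267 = 33.11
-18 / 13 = -1.38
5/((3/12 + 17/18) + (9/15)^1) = 900/323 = 2.79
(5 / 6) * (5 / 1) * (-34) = -425 / 3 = -141.67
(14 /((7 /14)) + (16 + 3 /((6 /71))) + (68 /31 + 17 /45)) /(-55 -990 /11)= -228979 /404550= -0.57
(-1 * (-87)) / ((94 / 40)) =1740 / 47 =37.02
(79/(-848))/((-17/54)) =2133/7208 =0.30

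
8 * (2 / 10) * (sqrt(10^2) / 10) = 8 / 5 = 1.60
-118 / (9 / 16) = -1888 / 9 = -209.78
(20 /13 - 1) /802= 7 /10426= 0.00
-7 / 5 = -1.40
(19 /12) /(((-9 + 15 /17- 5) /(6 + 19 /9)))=-23579 /24084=-0.98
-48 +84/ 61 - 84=-7968/ 61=-130.62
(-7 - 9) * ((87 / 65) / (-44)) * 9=3132 / 715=4.38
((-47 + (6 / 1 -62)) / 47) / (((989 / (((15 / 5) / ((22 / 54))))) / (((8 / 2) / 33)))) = -11124 / 5624443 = -0.00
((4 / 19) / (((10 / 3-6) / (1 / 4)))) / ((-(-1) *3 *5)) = -1 / 760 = -0.00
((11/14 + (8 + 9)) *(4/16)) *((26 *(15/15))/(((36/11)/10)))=59345/168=353.24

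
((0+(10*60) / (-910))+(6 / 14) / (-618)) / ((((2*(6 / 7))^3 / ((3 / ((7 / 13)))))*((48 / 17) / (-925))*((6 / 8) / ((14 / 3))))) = 9533705825 / 6407424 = 1487.92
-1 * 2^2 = -4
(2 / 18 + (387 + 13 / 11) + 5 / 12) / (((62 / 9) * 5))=153929 / 13640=11.29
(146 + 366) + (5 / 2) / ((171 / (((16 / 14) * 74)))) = 614344 / 1197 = 513.24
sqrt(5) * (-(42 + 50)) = -92 * sqrt(5) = -205.72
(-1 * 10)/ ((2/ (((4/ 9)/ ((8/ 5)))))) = -25/ 18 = -1.39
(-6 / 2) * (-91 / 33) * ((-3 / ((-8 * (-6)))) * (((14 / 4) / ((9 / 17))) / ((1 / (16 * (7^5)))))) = -182003003 / 198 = -919207.09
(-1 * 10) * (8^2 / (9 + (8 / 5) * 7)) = -3200 / 101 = -31.68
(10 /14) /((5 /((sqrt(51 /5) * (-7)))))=-sqrt(255) /5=-3.19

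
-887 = -887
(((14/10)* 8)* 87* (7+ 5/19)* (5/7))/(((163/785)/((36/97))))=2714316480/300409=9035.40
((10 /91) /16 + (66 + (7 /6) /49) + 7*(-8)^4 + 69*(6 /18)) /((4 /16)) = 62814091 /546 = 115044.12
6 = 6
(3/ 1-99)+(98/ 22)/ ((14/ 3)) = -2091/ 22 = -95.05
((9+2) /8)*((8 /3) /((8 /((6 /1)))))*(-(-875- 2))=9647 /4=2411.75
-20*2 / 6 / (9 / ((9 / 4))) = -1.67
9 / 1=9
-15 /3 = -5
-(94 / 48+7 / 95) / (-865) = 4633 / 1972200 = 0.00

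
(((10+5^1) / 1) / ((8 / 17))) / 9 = 85 / 24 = 3.54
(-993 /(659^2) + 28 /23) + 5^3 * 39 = 48705894154 /9988463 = 4876.22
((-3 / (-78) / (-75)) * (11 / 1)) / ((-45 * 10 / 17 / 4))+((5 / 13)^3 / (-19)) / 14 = 6297023 / 9861783750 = 0.00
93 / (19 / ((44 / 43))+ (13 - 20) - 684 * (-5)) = 4092 / 150989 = 0.03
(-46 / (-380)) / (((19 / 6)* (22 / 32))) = 0.06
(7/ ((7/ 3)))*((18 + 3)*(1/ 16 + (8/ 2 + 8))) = 12159/ 16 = 759.94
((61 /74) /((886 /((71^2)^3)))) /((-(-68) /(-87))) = -152484192.99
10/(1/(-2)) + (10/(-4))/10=-81/4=-20.25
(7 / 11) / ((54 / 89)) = 623 / 594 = 1.05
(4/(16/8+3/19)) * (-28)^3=-1668352/41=-40691.51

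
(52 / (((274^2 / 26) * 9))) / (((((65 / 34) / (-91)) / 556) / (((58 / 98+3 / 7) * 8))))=-511164160 / 1182447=-432.29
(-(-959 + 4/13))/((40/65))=12463/8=1557.88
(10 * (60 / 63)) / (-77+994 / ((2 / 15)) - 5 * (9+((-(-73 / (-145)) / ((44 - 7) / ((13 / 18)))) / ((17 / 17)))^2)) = 124343532000 / 95740161312173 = 0.00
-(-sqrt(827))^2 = -827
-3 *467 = -1401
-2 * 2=-4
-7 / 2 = -3.50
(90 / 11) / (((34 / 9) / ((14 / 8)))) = 2835 / 748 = 3.79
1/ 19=0.05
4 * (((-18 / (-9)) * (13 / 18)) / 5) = 52 / 45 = 1.16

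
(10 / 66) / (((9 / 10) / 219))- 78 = -4072 / 99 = -41.13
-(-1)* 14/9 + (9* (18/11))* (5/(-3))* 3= -7136/99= -72.08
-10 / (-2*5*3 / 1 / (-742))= -742 / 3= -247.33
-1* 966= -966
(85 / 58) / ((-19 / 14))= -595 / 551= -1.08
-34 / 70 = -17 / 35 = -0.49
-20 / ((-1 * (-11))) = -20 / 11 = -1.82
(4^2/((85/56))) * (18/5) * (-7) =-112896/425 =-265.64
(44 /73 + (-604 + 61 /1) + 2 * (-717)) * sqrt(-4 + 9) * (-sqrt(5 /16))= 721385 /292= 2470.50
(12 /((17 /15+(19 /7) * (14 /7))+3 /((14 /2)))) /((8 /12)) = 945 /367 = 2.57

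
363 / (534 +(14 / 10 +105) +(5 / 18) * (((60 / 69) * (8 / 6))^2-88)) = 0.59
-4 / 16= -1 / 4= -0.25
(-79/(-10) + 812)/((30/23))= 628.59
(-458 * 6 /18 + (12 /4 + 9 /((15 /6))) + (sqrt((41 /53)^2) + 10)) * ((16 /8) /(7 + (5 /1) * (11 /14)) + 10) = -167575364 /121635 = -1377.69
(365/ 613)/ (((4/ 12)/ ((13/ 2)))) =11.61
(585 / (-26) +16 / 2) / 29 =-1 / 2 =-0.50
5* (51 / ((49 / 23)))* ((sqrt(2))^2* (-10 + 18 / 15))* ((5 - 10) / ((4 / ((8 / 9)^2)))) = 2752640 / 1323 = 2080.60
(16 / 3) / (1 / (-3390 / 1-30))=-18240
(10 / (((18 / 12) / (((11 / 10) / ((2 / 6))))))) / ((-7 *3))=-22 / 21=-1.05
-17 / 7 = -2.43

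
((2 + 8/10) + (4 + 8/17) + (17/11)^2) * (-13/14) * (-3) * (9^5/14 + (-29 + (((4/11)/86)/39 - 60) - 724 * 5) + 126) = 17080.35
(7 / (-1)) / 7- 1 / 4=-5 / 4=-1.25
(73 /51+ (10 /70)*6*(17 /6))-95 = -32537 /357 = -91.14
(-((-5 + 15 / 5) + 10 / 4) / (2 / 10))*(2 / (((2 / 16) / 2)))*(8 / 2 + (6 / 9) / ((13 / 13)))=-1120 / 3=-373.33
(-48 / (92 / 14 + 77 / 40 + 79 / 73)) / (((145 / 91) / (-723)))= 12910165632 / 5677823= 2273.79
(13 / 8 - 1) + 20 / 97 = 645 / 776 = 0.83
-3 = -3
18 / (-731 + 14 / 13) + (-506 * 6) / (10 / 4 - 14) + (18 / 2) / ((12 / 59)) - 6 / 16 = 307.85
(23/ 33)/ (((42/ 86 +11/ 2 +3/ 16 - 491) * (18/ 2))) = -15824/ 99067023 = -0.00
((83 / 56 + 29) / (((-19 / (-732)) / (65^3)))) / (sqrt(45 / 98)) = 5719175475 * sqrt(10) / 38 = 475937390.50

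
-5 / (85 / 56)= -56 / 17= -3.29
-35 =-35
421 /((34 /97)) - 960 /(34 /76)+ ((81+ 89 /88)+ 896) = 49693 /1496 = 33.22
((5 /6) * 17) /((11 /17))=1445 /66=21.89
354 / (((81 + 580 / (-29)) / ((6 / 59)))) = 36 / 61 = 0.59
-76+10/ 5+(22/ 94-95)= -7932/ 47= -168.77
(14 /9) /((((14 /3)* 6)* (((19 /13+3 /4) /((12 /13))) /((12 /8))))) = 4 /115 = 0.03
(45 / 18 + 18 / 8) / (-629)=-19 / 2516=-0.01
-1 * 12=-12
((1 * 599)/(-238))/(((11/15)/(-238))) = 8985/11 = 816.82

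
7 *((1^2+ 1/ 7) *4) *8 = 256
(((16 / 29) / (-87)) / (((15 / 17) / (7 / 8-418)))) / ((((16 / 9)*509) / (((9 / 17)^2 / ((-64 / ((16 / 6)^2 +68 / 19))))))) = -13725081 / 88490423680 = -0.00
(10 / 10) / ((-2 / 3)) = -3 / 2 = -1.50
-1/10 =-0.10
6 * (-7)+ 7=-35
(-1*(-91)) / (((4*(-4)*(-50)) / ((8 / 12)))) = 91 / 1200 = 0.08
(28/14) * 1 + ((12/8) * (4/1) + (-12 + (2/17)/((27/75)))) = -562/153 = -3.67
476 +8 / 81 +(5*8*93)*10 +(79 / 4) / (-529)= 6457526225 / 171396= 37676.06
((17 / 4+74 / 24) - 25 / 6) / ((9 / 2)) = 19 / 27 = 0.70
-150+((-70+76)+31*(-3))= -237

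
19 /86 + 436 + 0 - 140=25475 /86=296.22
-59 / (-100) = 59 / 100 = 0.59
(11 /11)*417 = 417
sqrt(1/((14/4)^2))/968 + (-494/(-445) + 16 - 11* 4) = -26.89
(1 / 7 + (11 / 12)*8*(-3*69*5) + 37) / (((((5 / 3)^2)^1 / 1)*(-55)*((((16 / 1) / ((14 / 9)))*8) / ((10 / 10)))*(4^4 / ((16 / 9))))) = 5287 / 1267200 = 0.00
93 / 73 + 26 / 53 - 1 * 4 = -8649 / 3869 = -2.24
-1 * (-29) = 29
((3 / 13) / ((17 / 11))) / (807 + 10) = 33 / 180557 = 0.00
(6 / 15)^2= 4 / 25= 0.16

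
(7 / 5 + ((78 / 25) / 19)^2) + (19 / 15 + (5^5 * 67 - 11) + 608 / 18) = 425213832256 / 2030625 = 209400.47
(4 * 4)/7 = 16/7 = 2.29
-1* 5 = -5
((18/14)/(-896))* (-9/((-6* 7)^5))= -1/10119696384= -0.00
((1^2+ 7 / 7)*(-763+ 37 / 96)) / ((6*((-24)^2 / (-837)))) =2269541 / 6144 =369.39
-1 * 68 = -68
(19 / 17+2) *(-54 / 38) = -1431 / 323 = -4.43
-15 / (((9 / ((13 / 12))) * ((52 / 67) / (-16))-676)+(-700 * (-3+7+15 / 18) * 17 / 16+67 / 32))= 96480 / 27458857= 0.00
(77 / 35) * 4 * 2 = 88 / 5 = 17.60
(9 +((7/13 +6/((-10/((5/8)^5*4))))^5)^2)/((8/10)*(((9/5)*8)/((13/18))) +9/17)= 717736097602027504219632225076492298052153926642893625/1314267796501892509148084168762438351587997258304454656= 0.55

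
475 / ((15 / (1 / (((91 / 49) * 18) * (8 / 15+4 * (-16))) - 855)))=-861635275 / 31824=-27075.01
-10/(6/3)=-5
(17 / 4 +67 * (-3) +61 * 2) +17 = -231 / 4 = -57.75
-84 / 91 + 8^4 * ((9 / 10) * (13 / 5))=3114708 / 325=9583.72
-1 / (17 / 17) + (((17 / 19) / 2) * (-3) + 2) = -0.34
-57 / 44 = -1.30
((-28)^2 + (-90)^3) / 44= -182054 / 11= -16550.36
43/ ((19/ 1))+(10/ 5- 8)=-71/ 19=-3.74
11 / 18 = 0.61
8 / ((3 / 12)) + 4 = 36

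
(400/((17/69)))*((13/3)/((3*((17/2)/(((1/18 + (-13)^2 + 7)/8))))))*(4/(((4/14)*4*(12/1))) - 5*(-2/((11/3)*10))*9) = 17173999375/1029996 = 16673.85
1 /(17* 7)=1 /119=0.01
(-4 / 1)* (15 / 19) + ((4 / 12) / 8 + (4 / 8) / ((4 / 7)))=-511 / 228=-2.24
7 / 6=1.17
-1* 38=-38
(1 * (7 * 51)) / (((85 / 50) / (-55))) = -11550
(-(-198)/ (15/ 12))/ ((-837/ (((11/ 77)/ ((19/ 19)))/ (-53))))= 88/ 172515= 0.00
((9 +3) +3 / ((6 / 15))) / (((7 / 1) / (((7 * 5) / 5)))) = 19.50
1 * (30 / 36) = 5 / 6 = 0.83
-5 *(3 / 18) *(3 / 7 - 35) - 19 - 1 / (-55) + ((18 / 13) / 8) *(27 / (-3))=496697 / 60060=8.27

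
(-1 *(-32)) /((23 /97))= 3104 /23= 134.96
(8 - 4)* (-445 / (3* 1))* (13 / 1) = -23140 / 3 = -7713.33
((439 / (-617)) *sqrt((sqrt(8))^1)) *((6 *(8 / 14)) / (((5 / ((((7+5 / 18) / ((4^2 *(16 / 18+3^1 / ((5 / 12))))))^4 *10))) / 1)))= -242410247473125 *2^(3 / 4) / 4968996253145759744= -0.00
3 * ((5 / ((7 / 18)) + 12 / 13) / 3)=1254 / 91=13.78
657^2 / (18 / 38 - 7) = -8201331 / 124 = -66139.77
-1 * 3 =-3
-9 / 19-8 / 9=-233 / 171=-1.36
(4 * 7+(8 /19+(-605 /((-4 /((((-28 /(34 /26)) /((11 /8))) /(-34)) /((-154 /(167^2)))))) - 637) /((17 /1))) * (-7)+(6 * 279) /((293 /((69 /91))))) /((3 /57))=13582882838103 /130995319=103689.83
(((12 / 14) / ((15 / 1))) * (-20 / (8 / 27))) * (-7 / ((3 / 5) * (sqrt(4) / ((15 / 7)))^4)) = 2278125 / 38416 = 59.30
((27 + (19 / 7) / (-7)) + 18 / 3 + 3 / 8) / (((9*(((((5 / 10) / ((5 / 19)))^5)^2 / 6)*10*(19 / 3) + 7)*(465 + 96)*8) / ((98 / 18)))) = 404093750000 / 588795491177107731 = 0.00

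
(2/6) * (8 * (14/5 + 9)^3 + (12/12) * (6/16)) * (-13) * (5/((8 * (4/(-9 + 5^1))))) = 35600.04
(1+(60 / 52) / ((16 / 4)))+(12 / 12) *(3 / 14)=547 / 364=1.50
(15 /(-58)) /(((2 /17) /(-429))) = 943.06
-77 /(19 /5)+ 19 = -24 /19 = -1.26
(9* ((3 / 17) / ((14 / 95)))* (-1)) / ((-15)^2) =-57 / 1190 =-0.05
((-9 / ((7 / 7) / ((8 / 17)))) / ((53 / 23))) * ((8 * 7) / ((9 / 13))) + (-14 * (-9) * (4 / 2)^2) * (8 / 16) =103.33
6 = 6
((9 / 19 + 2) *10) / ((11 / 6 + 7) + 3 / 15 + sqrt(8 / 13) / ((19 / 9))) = 943811700 / 344075413 -7614000 *sqrt(26) / 344075413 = 2.63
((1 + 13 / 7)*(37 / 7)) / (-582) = -370 / 14259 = -0.03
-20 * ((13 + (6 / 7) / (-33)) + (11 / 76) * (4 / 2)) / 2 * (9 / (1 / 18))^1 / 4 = -15717645 / 2926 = -5371.72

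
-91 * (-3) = 273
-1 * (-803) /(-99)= -8.11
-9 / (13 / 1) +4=43 / 13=3.31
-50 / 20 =-5 / 2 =-2.50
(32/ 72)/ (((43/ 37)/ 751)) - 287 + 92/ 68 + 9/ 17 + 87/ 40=1121453/ 263160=4.26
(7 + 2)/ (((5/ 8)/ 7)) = 504/ 5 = 100.80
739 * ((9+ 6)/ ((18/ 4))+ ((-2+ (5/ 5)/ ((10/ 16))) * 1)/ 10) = 182533/ 75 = 2433.77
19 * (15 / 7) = 285 / 7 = 40.71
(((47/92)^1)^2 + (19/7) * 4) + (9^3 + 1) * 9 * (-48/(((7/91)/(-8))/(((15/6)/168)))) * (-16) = -462661894873/59248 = -7808903.17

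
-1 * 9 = -9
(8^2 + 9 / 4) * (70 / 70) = 265 / 4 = 66.25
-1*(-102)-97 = 5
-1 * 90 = -90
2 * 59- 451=-333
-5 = -5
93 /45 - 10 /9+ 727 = 32758 /45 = 727.96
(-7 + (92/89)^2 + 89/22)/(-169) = 328657/29450278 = 0.01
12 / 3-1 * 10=-6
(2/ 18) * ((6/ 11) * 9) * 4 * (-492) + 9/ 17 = -200637/ 187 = -1072.93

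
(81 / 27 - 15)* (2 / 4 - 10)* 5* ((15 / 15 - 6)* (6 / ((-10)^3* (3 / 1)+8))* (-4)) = -4275 / 187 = -22.86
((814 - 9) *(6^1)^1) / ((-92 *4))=-105 / 8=-13.12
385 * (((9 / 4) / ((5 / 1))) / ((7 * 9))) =11 / 4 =2.75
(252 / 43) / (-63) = -4 / 43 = -0.09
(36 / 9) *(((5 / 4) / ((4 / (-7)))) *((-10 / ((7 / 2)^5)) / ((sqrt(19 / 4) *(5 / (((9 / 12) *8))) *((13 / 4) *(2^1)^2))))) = 960 *sqrt(19) / 593047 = 0.01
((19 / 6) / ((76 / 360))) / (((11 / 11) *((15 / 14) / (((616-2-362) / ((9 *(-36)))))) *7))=-14 / 9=-1.56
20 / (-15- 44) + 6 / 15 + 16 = 4738 / 295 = 16.06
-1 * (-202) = 202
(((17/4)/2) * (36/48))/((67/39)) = 1989/2144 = 0.93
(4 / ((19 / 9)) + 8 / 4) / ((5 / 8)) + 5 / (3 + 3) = 7.06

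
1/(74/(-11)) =-11/74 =-0.15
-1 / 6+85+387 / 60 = 5477 / 60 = 91.28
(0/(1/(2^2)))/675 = 0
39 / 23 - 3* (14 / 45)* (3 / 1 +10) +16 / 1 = 1919 / 345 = 5.56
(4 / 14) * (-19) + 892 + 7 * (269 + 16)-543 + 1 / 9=147337 / 63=2338.68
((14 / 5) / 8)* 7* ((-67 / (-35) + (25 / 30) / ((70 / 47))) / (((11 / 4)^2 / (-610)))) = -887306 / 1815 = -488.87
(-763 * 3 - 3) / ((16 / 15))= -8595 / 4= -2148.75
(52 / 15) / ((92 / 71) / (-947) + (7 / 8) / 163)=4559206496 / 5260365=866.71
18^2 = 324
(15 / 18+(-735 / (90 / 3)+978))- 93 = 861.33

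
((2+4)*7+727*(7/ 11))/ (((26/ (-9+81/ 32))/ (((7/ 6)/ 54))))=-2.71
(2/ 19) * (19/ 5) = 2/ 5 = 0.40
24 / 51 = 8 / 17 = 0.47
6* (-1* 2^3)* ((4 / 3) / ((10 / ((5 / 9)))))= -3.56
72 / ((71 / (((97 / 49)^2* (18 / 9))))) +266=46700182 / 170471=273.95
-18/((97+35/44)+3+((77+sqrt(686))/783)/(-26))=-363925709618328/2037815602261217 - 1241512272 * sqrt(14)/2037815602261217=-0.18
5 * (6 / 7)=30 / 7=4.29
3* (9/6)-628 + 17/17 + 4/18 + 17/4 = -22249/36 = -618.03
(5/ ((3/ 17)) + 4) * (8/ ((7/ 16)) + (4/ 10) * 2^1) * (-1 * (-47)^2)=-143134364/ 105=-1363184.42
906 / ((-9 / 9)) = -906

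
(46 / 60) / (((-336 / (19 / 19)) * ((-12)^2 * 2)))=-23 / 2903040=-0.00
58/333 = 0.17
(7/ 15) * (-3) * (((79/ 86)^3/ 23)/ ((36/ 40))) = -3451273/ 65831796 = -0.05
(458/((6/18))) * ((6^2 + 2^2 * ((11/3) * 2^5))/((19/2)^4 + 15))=11109248/130561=85.09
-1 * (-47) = 47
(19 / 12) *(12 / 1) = 19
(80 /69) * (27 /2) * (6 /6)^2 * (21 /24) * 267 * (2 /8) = 84105 /92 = 914.18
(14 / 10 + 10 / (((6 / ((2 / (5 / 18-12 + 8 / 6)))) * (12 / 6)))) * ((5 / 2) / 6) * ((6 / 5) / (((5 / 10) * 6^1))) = 1159 / 5610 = 0.21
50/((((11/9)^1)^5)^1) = 2952450/161051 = 18.33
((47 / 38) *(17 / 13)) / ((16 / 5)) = 3995 / 7904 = 0.51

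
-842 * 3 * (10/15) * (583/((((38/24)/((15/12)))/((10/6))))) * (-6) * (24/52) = 883594800/247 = 3577306.88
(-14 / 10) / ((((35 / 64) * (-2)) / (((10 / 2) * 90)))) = 576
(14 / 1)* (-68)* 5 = -4760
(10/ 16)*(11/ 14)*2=55/ 56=0.98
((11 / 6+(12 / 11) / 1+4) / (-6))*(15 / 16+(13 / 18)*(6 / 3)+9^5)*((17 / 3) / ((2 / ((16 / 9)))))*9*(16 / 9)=-132125813662 / 24057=-5492198.27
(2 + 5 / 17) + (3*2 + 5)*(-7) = -1270 / 17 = -74.71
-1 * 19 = -19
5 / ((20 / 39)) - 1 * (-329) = 1355 / 4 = 338.75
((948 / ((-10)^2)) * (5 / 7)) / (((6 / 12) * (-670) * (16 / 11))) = -2607 / 187600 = -0.01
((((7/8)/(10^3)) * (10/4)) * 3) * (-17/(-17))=0.01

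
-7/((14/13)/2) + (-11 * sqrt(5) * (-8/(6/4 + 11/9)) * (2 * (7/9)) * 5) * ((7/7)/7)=-13 + 1760 * sqrt(5)/49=67.32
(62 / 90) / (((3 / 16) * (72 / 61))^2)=461404 / 32805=14.07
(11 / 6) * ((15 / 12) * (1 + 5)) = 55 / 4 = 13.75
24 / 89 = 0.27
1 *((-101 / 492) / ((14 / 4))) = -101 / 1722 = -0.06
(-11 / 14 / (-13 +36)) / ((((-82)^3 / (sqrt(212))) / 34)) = 0.00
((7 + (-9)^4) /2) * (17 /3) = 55828 /3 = 18609.33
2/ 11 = 0.18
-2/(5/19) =-38/5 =-7.60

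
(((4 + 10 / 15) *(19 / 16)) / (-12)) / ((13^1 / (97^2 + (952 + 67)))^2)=-100436413 / 338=-297149.15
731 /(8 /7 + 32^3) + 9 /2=1037345 /229384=4.52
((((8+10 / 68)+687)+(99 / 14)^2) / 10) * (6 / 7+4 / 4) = 32277011 / 233240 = 138.39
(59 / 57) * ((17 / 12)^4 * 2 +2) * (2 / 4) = 6151163 / 1181952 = 5.20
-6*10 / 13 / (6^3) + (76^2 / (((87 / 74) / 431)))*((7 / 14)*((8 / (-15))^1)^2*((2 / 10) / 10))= 76635141629 / 12723750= 6023.00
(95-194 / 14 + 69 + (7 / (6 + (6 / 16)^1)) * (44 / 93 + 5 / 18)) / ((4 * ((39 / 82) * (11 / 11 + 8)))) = 616508923 / 69921306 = 8.82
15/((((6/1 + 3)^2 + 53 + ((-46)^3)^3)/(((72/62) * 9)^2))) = -787320/443112373162417021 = -0.00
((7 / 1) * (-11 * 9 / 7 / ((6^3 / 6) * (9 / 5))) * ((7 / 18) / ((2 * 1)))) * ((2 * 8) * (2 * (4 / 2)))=-1540 / 81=-19.01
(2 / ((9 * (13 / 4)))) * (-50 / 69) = -400 / 8073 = -0.05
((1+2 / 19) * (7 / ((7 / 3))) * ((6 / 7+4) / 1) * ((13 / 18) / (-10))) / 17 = -13 / 190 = -0.07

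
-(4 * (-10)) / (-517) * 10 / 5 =-80 / 517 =-0.15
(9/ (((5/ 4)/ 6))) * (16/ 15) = 1152/ 25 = 46.08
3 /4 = 0.75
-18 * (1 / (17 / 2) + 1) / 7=-342 / 119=-2.87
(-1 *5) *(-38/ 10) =19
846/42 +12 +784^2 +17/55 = 236655054/385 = 614688.45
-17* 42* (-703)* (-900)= -451747800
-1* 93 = -93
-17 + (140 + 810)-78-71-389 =395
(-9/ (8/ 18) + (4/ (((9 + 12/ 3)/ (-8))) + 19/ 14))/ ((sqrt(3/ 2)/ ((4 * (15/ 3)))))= -12955 * sqrt(6)/ 91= -348.72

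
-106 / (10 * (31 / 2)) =-106 / 155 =-0.68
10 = 10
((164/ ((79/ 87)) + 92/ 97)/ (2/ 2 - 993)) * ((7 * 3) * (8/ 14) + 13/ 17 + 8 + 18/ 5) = -90040867/ 20192005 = -4.46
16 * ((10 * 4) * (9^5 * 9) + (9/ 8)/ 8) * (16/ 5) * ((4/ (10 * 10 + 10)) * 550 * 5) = 108839117520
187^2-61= 34908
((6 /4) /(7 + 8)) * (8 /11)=0.07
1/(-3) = -1/3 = -0.33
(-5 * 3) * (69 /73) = -1035 /73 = -14.18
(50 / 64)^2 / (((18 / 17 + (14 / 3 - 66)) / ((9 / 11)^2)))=-0.01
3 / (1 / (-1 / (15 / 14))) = -14 / 5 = -2.80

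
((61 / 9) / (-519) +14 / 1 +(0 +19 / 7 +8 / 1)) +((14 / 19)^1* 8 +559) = 366282365 / 621243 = 589.60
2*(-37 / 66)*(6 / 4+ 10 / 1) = -851 / 66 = -12.89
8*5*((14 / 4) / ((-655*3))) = -28 / 393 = -0.07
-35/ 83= -0.42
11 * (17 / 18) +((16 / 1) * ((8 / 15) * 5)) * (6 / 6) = 955 / 18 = 53.06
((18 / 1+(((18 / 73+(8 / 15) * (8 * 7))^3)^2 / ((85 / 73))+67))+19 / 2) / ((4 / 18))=2570750099963836818173951177 / 892068619862812500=2881785148.28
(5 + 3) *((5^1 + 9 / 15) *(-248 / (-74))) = 27776 / 185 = 150.14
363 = 363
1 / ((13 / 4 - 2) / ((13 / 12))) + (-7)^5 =-252092 / 15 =-16806.13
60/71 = 0.85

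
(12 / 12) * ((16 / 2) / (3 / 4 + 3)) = 32 / 15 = 2.13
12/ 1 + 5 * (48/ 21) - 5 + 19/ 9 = 1294/ 63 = 20.54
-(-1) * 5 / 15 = 0.33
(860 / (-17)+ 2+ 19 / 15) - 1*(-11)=-9262 / 255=-36.32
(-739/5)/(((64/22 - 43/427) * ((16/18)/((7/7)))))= -10413249/175880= -59.21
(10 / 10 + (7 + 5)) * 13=169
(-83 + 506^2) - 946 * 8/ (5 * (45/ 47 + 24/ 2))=779021189/ 3045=255836.19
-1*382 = -382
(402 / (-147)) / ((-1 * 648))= 67 / 15876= 0.00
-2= -2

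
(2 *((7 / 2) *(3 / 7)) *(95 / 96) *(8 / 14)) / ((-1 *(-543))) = 0.00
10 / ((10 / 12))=12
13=13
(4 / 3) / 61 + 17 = 3115 / 183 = 17.02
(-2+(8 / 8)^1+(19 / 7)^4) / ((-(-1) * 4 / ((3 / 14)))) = 47970 / 16807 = 2.85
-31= -31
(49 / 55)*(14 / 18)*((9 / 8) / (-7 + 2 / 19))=-6517 / 57640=-0.11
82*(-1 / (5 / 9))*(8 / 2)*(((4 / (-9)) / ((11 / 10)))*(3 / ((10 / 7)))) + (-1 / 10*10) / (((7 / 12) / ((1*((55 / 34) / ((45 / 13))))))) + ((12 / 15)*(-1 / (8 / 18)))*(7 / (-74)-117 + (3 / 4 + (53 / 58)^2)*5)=696.65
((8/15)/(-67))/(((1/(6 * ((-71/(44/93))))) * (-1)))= -26412/3685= -7.17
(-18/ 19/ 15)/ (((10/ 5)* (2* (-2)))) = 3/ 380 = 0.01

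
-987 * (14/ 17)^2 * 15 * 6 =-17410680/ 289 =-60244.57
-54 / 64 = -27 / 32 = -0.84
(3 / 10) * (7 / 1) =21 / 10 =2.10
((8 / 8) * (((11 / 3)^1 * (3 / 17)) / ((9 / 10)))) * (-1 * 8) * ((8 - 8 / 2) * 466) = -1640320 / 153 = -10721.05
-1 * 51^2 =-2601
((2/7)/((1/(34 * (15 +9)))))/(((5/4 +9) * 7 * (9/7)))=2176/861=2.53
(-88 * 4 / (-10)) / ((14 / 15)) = 264 / 7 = 37.71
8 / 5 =1.60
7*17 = 119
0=0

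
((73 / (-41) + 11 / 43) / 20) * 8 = -5376 / 8815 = -0.61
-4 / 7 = -0.57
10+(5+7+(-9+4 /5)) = 69 /5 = 13.80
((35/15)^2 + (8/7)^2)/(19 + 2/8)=11908/33957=0.35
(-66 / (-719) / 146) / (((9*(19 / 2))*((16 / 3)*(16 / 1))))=11 / 127648384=0.00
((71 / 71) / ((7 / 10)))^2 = 100 / 49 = 2.04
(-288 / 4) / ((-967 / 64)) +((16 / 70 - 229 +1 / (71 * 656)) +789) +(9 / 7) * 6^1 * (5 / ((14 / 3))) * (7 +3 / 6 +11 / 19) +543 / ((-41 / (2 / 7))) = 131661110007233 / 209656507760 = 627.98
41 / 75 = 0.55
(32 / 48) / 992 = 1 / 1488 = 0.00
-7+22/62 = -6.65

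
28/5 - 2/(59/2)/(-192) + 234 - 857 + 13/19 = -165921121/269040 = -616.72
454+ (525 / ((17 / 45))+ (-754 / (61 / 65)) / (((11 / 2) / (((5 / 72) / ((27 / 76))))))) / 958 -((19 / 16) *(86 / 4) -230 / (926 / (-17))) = 8373640204824307 / 19671804418464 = 425.67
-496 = -496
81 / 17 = 4.76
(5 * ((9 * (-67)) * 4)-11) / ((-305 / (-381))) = -4599051 / 305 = -15078.86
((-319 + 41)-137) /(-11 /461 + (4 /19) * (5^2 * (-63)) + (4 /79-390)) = 57432763 /99857193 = 0.58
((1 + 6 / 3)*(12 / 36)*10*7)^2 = 4900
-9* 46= -414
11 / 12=0.92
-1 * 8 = -8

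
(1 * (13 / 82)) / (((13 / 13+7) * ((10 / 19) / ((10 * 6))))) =741 / 328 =2.26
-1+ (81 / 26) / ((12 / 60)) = 379 / 26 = 14.58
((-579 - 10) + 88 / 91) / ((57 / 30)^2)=-5351100 / 32851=-162.89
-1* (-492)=492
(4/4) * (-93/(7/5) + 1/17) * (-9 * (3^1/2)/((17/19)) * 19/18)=4276767/4046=1057.04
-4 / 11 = -0.36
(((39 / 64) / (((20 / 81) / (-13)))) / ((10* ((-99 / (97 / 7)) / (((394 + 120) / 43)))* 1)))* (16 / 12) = 37917009 / 5297600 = 7.16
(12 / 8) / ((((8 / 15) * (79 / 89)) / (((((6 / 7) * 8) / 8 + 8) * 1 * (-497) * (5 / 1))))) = -44075025 / 632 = -69738.96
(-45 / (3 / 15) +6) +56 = -163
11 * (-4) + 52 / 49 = -2104 / 49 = -42.94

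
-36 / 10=-18 / 5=-3.60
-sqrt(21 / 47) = -sqrt(987) / 47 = -0.67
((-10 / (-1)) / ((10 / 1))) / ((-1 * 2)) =-1 / 2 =-0.50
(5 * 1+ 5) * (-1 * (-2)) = 20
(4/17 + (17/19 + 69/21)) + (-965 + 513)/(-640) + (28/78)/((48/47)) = 5.47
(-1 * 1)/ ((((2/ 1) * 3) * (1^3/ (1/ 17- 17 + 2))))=2.49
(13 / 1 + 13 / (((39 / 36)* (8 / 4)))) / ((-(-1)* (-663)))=-19 / 663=-0.03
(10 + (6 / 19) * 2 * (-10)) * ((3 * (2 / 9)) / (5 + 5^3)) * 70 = 980 / 741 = 1.32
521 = 521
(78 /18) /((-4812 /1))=-13 /14436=-0.00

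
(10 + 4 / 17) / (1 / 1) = 174 / 17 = 10.24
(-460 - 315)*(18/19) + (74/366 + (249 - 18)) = -1748960/3477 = -503.01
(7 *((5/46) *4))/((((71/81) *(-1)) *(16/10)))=-2.17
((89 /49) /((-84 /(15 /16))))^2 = 198025 /481890304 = 0.00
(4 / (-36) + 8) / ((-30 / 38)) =-1349 / 135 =-9.99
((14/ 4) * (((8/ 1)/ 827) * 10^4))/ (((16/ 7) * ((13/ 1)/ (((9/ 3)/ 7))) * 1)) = 52500/ 10751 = 4.88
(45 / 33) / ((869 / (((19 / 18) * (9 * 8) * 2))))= 2280 / 9559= 0.24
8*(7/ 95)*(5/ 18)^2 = 70/ 1539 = 0.05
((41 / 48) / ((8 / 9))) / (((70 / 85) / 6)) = 6273 / 896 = 7.00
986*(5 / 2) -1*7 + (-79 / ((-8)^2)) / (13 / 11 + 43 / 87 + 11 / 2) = 1080264557 / 439520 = 2457.83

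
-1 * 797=-797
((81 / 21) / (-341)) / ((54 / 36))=-18 / 2387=-0.01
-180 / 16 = -45 / 4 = -11.25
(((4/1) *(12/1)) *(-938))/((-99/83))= 1245664/33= 37747.39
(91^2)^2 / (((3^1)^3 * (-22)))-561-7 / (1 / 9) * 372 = -82829179 / 594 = -139443.06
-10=-10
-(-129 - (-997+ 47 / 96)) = -83281 / 96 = -867.51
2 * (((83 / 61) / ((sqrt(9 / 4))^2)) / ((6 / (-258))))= -28552 / 549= -52.01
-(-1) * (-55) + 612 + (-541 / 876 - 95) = 404171 / 876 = 461.38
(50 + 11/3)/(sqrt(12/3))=161/6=26.83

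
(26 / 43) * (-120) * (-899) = 2804880 / 43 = 65229.77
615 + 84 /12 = 622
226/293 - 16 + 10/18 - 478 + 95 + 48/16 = -1040753/2637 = -394.67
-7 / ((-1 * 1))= 7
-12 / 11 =-1.09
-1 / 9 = -0.11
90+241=331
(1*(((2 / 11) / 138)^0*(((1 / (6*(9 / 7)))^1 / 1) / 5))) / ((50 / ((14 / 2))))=49 / 13500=0.00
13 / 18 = 0.72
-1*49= -49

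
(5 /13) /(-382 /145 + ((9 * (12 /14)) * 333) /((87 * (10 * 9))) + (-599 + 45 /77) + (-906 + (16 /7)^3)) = -2735425 /10631034427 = -0.00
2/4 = 1/2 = 0.50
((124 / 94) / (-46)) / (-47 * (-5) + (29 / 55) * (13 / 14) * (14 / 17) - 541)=28985 / 308877373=0.00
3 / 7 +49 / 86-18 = -10235 / 602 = -17.00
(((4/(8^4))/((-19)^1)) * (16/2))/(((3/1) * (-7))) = 1/51072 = 0.00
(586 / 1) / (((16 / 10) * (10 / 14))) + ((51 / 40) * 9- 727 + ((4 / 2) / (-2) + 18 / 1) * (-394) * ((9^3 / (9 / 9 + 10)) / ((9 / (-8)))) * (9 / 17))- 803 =91469779 / 440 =207885.86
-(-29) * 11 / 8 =39.88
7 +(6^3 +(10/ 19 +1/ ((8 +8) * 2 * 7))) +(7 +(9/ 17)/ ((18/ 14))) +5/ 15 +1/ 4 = 231.53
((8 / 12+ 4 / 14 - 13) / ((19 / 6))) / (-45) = 506 / 5985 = 0.08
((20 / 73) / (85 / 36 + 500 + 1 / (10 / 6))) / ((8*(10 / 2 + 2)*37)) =450 / 1711707431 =0.00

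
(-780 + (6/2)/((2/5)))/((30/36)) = -927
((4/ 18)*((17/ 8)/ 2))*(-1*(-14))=119/ 36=3.31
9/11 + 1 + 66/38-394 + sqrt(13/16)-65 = -95188/209 + sqrt(13)/4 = -454.54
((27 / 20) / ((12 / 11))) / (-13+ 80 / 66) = -3267 / 31120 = -0.10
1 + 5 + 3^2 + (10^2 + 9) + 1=125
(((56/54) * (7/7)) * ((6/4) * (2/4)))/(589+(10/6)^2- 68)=7/4714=0.00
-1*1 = -1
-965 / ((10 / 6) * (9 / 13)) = -836.33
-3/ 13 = -0.23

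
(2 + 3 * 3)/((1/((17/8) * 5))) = 935/8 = 116.88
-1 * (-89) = 89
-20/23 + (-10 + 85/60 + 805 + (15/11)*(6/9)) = 2418041/3036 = 796.46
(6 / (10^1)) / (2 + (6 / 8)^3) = 192 / 775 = 0.25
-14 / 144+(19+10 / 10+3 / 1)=1649 / 72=22.90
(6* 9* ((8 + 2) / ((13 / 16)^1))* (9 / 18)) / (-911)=-4320 / 11843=-0.36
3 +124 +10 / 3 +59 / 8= 3305 / 24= 137.71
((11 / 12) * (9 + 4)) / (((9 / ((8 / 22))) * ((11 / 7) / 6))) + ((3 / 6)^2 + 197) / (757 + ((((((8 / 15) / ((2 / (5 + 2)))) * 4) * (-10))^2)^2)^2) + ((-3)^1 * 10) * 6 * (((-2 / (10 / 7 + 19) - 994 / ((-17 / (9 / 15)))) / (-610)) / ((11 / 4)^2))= 65580419028084549902057936819 / 20471837046000896392002248940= 3.20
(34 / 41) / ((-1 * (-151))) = 34 / 6191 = 0.01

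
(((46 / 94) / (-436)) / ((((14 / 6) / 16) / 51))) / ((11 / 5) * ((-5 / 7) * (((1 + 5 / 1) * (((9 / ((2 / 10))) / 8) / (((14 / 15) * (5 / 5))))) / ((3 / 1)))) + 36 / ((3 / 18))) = -87584 / 43970709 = -0.00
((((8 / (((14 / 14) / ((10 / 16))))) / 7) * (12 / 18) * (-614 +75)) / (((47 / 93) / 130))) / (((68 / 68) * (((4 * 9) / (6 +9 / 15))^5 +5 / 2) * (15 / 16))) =-91384202624 / 6268478313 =-14.58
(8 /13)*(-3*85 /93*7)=-4760 /403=-11.81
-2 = -2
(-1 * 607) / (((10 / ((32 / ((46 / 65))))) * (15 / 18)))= -378768 / 115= -3293.63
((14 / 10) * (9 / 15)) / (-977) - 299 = -299.00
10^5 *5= 500000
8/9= 0.89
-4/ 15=-0.27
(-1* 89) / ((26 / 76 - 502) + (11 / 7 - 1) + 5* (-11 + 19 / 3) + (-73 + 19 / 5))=355110 / 2368543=0.15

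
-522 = -522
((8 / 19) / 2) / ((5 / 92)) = 368 / 95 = 3.87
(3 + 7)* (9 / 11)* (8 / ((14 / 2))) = 720 / 77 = 9.35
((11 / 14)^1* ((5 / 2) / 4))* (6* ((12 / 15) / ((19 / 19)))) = 33 / 14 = 2.36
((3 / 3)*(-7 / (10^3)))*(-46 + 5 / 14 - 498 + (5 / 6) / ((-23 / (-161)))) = 5647 / 1500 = 3.76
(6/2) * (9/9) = 3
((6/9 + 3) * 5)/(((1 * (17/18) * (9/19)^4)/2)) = 28670620/37179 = 771.15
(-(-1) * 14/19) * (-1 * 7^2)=-686/19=-36.11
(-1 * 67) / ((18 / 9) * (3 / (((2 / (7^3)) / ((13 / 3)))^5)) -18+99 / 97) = -8422704 / 170985426503990696491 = -0.00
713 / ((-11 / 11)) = -713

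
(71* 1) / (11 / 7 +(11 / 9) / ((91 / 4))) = 58149 / 1331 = 43.69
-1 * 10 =-10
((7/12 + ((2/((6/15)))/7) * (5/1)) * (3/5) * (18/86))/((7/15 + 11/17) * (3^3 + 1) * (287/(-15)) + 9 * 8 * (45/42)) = -2402865/2392531696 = -0.00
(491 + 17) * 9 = 4572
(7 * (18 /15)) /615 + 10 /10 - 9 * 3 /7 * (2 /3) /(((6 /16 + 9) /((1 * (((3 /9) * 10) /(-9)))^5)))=34852133537 /34317802575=1.02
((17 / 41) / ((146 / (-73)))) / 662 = -17 / 54284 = -0.00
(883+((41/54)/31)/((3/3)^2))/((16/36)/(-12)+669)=1478183/1119844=1.32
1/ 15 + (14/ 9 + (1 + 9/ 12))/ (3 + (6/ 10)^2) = 2269/ 2160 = 1.05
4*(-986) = -3944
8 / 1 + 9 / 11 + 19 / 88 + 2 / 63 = 50261 / 5544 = 9.07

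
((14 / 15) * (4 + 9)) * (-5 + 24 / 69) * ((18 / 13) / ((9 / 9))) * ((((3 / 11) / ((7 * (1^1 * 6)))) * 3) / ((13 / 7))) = -0.82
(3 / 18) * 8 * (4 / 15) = 16 / 45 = 0.36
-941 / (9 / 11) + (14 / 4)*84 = -7705 / 9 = -856.11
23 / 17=1.35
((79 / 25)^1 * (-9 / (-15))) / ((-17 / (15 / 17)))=-711 / 7225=-0.10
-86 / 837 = -0.10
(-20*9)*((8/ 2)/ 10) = -72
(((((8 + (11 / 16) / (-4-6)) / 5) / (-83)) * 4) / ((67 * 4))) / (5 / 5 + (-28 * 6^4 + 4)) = 1269 / 161415810400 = 0.00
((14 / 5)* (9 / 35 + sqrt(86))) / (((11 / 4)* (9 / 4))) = 32 / 275 + 224* sqrt(86) / 495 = 4.31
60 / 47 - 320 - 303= -29221 / 47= -621.72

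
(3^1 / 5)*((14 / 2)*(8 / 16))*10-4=17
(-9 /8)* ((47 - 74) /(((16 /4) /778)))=94527 /16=5907.94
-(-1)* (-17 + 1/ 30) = -509/ 30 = -16.97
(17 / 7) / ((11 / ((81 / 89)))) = 1377 / 6853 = 0.20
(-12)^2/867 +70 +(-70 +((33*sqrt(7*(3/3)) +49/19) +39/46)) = 907507/252586 +33*sqrt(7) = 90.90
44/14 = 22/7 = 3.14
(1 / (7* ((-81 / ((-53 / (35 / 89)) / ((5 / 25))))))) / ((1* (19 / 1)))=4717 / 75411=0.06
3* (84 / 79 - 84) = -19656 / 79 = -248.81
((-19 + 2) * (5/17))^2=25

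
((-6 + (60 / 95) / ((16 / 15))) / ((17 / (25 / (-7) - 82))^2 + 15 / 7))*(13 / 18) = -4473172067 / 2499400752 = -1.79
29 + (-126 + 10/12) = -577/6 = -96.17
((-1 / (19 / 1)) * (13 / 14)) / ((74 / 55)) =-715 / 19684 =-0.04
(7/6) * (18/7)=3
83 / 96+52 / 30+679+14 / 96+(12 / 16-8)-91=93359 / 160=583.49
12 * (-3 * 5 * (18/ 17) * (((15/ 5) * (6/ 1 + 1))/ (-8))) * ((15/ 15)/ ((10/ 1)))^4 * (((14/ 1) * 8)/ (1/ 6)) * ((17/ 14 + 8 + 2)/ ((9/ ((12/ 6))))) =178038/ 2125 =83.78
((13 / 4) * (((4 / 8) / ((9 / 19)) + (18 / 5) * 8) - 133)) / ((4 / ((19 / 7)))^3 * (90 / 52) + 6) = -10760584393 / 370411920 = -29.05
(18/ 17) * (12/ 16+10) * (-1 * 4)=-774/ 17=-45.53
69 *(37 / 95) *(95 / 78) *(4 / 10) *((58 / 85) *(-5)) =-49358 / 1105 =-44.67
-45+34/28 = -613/14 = -43.79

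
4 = 4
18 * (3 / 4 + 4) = 171 / 2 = 85.50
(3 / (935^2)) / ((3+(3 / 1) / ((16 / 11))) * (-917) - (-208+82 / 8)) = -0.00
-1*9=-9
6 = 6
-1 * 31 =-31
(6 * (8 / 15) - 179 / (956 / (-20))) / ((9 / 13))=107887 / 10755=10.03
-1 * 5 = -5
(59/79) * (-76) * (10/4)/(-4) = 5605/158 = 35.47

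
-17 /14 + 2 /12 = -22 /21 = -1.05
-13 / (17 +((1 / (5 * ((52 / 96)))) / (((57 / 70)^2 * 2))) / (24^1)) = -549081 / 718519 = -0.76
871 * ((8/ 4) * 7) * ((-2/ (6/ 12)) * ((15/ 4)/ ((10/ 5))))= -91455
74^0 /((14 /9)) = 0.64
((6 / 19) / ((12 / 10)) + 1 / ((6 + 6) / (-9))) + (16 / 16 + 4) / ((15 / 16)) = 1105 / 228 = 4.85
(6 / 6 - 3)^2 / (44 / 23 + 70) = 46 / 827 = 0.06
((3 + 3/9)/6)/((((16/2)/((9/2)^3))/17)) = 6885/64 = 107.58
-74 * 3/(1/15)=-3330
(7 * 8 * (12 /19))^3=303464448 /6859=44243.25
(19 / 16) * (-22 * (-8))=209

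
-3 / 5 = -0.60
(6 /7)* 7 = 6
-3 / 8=-0.38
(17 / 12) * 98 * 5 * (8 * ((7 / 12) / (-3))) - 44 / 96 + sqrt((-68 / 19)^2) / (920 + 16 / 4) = -341373733 / 316008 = -1080.27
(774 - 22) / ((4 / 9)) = 1692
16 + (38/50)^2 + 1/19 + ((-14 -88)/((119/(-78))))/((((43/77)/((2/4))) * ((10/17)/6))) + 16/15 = 628.27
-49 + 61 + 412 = 424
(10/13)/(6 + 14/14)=10/91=0.11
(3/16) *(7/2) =21/32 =0.66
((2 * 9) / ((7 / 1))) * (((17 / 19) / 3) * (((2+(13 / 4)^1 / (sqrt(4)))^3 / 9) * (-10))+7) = -1153769 / 51072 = -22.59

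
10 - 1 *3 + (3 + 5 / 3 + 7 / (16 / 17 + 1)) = 168 / 11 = 15.27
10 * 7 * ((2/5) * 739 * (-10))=-206920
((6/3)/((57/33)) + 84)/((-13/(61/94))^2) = 0.21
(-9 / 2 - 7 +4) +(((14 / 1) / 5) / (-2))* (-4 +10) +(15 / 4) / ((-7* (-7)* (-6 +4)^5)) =-498699 / 31360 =-15.90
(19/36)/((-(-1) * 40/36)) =19/40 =0.48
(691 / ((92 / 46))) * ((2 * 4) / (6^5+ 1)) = 2764 / 7777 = 0.36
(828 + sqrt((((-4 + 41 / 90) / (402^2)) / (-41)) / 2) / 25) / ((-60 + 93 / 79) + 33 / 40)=-872160 / 61091 -158 * sqrt(65395) / 113276459475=-14.28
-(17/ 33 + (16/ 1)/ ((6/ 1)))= -35/ 11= -3.18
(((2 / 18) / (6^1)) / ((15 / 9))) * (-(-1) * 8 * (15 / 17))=4 / 51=0.08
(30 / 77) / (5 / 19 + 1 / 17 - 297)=-9690 / 7378679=-0.00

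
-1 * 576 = -576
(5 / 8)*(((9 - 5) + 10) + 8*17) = 375 / 4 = 93.75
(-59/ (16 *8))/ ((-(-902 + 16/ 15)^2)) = 13275/ 23376409088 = 0.00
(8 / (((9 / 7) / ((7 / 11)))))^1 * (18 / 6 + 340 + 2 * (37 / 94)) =2111312 / 1551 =1361.26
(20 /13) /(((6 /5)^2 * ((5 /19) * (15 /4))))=380 /351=1.08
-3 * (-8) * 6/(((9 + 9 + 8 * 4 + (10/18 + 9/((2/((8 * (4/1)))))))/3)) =3888/1751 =2.22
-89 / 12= -7.42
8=8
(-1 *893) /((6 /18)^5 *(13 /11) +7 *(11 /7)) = -2386989 /29416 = -81.15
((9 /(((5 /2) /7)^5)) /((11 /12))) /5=337.95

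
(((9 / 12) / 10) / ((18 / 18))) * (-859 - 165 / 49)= -15846 / 245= -64.68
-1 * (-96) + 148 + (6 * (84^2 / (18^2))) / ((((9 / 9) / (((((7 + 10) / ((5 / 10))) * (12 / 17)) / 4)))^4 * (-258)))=-17732 / 43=-412.37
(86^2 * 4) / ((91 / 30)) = 887520 / 91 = 9752.97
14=14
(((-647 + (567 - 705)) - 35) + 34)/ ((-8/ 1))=393/ 4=98.25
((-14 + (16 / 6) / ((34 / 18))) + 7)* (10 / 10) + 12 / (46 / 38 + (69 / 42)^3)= -5773777 / 1667615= -3.46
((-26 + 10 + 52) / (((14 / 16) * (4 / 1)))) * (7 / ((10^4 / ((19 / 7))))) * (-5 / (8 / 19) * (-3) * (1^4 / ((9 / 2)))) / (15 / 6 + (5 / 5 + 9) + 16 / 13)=4693 / 416500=0.01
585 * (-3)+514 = -1241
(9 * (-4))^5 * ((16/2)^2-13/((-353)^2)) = -482215516351488/124609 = -3869828955.79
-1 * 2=-2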